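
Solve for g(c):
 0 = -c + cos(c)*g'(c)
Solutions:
 g(c) = C1 + Integral(c/cos(c), c)


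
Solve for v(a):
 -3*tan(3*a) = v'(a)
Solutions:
 v(a) = C1 + log(cos(3*a))


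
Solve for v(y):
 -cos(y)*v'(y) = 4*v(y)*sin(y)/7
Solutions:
 v(y) = C1*cos(y)^(4/7)


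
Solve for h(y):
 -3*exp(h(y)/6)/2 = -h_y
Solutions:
 h(y) = 6*log(-1/(C1 + 3*y)) + 6*log(12)


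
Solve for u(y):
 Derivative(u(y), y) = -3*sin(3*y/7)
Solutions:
 u(y) = C1 + 7*cos(3*y/7)


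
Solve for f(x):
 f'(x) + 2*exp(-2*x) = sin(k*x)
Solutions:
 f(x) = C1 + exp(-2*x) - cos(k*x)/k


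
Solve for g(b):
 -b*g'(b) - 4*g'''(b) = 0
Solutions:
 g(b) = C1 + Integral(C2*airyai(-2^(1/3)*b/2) + C3*airybi(-2^(1/3)*b/2), b)


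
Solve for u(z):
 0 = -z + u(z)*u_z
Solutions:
 u(z) = -sqrt(C1 + z^2)
 u(z) = sqrt(C1 + z^2)


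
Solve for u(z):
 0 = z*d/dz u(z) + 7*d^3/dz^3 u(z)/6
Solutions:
 u(z) = C1 + Integral(C2*airyai(-6^(1/3)*7^(2/3)*z/7) + C3*airybi(-6^(1/3)*7^(2/3)*z/7), z)


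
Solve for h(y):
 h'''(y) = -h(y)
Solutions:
 h(y) = C3*exp(-y) + (C1*sin(sqrt(3)*y/2) + C2*cos(sqrt(3)*y/2))*exp(y/2)


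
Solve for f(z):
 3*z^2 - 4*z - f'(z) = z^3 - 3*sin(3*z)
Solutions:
 f(z) = C1 - z^4/4 + z^3 - 2*z^2 - cos(3*z)


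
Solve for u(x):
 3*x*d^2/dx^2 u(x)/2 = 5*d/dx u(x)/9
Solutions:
 u(x) = C1 + C2*x^(37/27)


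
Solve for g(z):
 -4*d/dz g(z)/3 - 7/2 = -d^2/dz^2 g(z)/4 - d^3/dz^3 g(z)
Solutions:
 g(z) = C1 + C2*exp(z*(-3 + sqrt(777))/24) + C3*exp(-z*(3 + sqrt(777))/24) - 21*z/8


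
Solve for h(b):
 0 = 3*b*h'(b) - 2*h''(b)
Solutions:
 h(b) = C1 + C2*erfi(sqrt(3)*b/2)


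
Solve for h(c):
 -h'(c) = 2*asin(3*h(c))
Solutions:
 Integral(1/asin(3*_y), (_y, h(c))) = C1 - 2*c


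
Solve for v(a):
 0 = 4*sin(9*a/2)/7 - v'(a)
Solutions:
 v(a) = C1 - 8*cos(9*a/2)/63


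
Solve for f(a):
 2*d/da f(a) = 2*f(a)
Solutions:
 f(a) = C1*exp(a)


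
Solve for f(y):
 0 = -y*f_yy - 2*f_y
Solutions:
 f(y) = C1 + C2/y


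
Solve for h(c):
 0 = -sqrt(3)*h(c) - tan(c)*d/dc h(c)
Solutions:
 h(c) = C1/sin(c)^(sqrt(3))


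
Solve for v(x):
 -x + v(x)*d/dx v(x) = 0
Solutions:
 v(x) = -sqrt(C1 + x^2)
 v(x) = sqrt(C1 + x^2)


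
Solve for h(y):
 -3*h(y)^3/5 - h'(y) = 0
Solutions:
 h(y) = -sqrt(10)*sqrt(-1/(C1 - 3*y))/2
 h(y) = sqrt(10)*sqrt(-1/(C1 - 3*y))/2


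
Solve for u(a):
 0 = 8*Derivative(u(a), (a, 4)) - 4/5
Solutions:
 u(a) = C1 + C2*a + C3*a^2 + C4*a^3 + a^4/240


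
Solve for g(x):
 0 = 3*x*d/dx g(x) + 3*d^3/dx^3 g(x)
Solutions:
 g(x) = C1 + Integral(C2*airyai(-x) + C3*airybi(-x), x)


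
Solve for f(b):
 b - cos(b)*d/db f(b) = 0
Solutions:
 f(b) = C1 + Integral(b/cos(b), b)


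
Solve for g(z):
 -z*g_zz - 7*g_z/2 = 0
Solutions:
 g(z) = C1 + C2/z^(5/2)


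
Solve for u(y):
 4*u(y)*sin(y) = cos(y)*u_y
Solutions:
 u(y) = C1/cos(y)^4


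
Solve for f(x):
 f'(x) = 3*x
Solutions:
 f(x) = C1 + 3*x^2/2


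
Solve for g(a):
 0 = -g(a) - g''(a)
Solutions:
 g(a) = C1*sin(a) + C2*cos(a)


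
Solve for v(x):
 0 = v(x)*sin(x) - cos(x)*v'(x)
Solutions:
 v(x) = C1/cos(x)


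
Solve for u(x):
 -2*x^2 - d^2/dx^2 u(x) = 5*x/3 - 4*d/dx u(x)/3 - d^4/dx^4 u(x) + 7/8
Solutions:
 u(x) = C1 + C2*exp(3^(1/3)*x*(3^(1/3)/(sqrt(33) + 6)^(1/3) + (sqrt(33) + 6)^(1/3))/6)*sin(3^(1/6)*x*(-3^(2/3)*(sqrt(33) + 6)^(1/3) + 3/(sqrt(33) + 6)^(1/3))/6) + C3*exp(3^(1/3)*x*(3^(1/3)/(sqrt(33) + 6)^(1/3) + (sqrt(33) + 6)^(1/3))/6)*cos(3^(1/6)*x*(-3^(2/3)*(sqrt(33) + 6)^(1/3) + 3/(sqrt(33) + 6)^(1/3))/6) + C4*exp(-3^(1/3)*x*(3^(1/3)/(sqrt(33) + 6)^(1/3) + (sqrt(33) + 6)^(1/3))/3) + x^3/2 + 7*x^2/4 + 105*x/32


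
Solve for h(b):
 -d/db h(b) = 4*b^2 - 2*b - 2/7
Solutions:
 h(b) = C1 - 4*b^3/3 + b^2 + 2*b/7


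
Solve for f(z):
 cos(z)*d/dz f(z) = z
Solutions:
 f(z) = C1 + Integral(z/cos(z), z)


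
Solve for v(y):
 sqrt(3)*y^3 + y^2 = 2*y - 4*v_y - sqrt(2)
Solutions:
 v(y) = C1 - sqrt(3)*y^4/16 - y^3/12 + y^2/4 - sqrt(2)*y/4


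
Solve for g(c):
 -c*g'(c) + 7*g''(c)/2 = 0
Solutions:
 g(c) = C1 + C2*erfi(sqrt(7)*c/7)


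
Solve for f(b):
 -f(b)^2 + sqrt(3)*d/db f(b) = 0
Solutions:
 f(b) = -3/(C1 + sqrt(3)*b)


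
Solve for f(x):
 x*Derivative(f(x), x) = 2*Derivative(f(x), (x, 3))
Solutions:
 f(x) = C1 + Integral(C2*airyai(2^(2/3)*x/2) + C3*airybi(2^(2/3)*x/2), x)


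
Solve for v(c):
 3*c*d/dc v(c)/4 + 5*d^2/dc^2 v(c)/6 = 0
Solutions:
 v(c) = C1 + C2*erf(3*sqrt(5)*c/10)


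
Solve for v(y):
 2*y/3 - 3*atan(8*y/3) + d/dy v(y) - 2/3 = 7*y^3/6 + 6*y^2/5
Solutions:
 v(y) = C1 + 7*y^4/24 + 2*y^3/5 - y^2/3 + 3*y*atan(8*y/3) + 2*y/3 - 9*log(64*y^2 + 9)/16


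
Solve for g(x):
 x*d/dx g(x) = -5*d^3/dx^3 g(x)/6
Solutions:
 g(x) = C1 + Integral(C2*airyai(-5^(2/3)*6^(1/3)*x/5) + C3*airybi(-5^(2/3)*6^(1/3)*x/5), x)


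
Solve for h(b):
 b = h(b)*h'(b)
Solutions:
 h(b) = -sqrt(C1 + b^2)
 h(b) = sqrt(C1 + b^2)


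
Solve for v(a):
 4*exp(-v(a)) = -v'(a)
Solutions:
 v(a) = log(C1 - 4*a)


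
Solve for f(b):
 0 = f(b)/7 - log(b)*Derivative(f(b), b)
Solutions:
 f(b) = C1*exp(li(b)/7)


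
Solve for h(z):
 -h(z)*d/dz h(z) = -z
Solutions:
 h(z) = -sqrt(C1 + z^2)
 h(z) = sqrt(C1 + z^2)


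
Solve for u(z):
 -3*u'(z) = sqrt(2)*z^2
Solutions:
 u(z) = C1 - sqrt(2)*z^3/9


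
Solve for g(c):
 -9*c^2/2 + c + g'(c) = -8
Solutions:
 g(c) = C1 + 3*c^3/2 - c^2/2 - 8*c


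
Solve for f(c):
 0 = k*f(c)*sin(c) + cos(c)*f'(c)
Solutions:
 f(c) = C1*exp(k*log(cos(c)))


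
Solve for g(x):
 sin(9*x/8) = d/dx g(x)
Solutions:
 g(x) = C1 - 8*cos(9*x/8)/9


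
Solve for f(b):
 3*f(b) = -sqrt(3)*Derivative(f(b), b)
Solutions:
 f(b) = C1*exp(-sqrt(3)*b)


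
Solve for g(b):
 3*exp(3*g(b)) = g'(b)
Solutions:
 g(b) = log(-1/(C1 + 9*b))/3
 g(b) = log((-1/(C1 + 3*b))^(1/3)*(-3^(2/3) - 3*3^(1/6)*I)/6)
 g(b) = log((-1/(C1 + 3*b))^(1/3)*(-3^(2/3) + 3*3^(1/6)*I)/6)


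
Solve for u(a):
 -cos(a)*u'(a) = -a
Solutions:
 u(a) = C1 + Integral(a/cos(a), a)


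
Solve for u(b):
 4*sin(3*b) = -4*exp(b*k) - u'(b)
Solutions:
 u(b) = C1 + 4*cos(3*b)/3 - 4*exp(b*k)/k


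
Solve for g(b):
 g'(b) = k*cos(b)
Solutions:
 g(b) = C1 + k*sin(b)


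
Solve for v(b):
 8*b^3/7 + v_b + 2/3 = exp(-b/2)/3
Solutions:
 v(b) = C1 - 2*b^4/7 - 2*b/3 - 2*exp(-b/2)/3


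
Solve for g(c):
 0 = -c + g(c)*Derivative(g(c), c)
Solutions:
 g(c) = -sqrt(C1 + c^2)
 g(c) = sqrt(C1 + c^2)


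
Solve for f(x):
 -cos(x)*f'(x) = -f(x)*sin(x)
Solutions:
 f(x) = C1/cos(x)


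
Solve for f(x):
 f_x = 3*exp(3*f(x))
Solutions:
 f(x) = log(-1/(C1 + 9*x))/3
 f(x) = log((-1/(C1 + 3*x))^(1/3)*(-3^(2/3) - 3*3^(1/6)*I)/6)
 f(x) = log((-1/(C1 + 3*x))^(1/3)*(-3^(2/3) + 3*3^(1/6)*I)/6)


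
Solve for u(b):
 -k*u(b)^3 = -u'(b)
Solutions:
 u(b) = -sqrt(2)*sqrt(-1/(C1 + b*k))/2
 u(b) = sqrt(2)*sqrt(-1/(C1 + b*k))/2


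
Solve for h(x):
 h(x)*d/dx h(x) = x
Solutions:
 h(x) = -sqrt(C1 + x^2)
 h(x) = sqrt(C1 + x^2)


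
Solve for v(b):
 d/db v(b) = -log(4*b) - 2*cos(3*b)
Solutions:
 v(b) = C1 - b*log(b) - 2*b*log(2) + b - 2*sin(3*b)/3


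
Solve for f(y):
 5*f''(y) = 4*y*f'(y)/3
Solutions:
 f(y) = C1 + C2*erfi(sqrt(30)*y/15)


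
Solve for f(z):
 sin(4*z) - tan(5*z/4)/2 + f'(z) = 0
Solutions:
 f(z) = C1 - 2*log(cos(5*z/4))/5 + cos(4*z)/4


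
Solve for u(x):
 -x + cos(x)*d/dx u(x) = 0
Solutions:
 u(x) = C1 + Integral(x/cos(x), x)


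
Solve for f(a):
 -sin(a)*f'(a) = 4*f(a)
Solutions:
 f(a) = C1*(cos(a)^2 + 2*cos(a) + 1)/(cos(a)^2 - 2*cos(a) + 1)


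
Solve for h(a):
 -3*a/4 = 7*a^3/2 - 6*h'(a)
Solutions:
 h(a) = C1 + 7*a^4/48 + a^2/16


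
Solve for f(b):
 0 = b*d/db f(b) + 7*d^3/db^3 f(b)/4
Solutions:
 f(b) = C1 + Integral(C2*airyai(-14^(2/3)*b/7) + C3*airybi(-14^(2/3)*b/7), b)


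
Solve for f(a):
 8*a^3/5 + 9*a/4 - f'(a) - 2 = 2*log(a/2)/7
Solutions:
 f(a) = C1 + 2*a^4/5 + 9*a^2/8 - 2*a*log(a)/7 - 12*a/7 + 2*a*log(2)/7


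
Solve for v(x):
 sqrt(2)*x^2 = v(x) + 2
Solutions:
 v(x) = sqrt(2)*x^2 - 2


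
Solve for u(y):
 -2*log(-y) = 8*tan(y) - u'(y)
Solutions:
 u(y) = C1 + 2*y*log(-y) - 2*y - 8*log(cos(y))


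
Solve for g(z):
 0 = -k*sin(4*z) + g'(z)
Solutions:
 g(z) = C1 - k*cos(4*z)/4


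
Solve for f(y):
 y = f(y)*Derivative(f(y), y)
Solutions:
 f(y) = -sqrt(C1 + y^2)
 f(y) = sqrt(C1 + y^2)


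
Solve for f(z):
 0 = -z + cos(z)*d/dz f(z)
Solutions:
 f(z) = C1 + Integral(z/cos(z), z)


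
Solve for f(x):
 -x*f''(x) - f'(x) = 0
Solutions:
 f(x) = C1 + C2*log(x)


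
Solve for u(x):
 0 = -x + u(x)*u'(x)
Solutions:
 u(x) = -sqrt(C1 + x^2)
 u(x) = sqrt(C1 + x^2)


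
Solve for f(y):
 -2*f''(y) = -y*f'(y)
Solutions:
 f(y) = C1 + C2*erfi(y/2)


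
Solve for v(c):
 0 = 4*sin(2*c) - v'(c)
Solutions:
 v(c) = C1 - 2*cos(2*c)


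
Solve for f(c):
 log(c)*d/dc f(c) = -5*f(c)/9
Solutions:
 f(c) = C1*exp(-5*li(c)/9)


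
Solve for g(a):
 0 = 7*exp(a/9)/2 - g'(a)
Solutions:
 g(a) = C1 + 63*exp(a/9)/2


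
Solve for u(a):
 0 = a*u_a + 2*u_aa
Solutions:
 u(a) = C1 + C2*erf(a/2)


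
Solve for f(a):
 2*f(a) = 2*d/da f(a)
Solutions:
 f(a) = C1*exp(a)


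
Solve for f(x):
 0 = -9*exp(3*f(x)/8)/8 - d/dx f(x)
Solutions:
 f(x) = 8*log((-2*3^(2/3)/3 - 2*3^(1/6)*I)*(1/(C1 + 9*x))^(1/3))
 f(x) = 8*log((-2*3^(2/3)/3 + 2*3^(1/6)*I)*(1/(C1 + 9*x))^(1/3))
 f(x) = 8*log(1/(C1 + 27*x))/3 + 16*log(2)


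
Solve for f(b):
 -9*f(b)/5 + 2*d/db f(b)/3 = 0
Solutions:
 f(b) = C1*exp(27*b/10)


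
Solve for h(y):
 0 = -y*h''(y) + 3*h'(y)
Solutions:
 h(y) = C1 + C2*y^4


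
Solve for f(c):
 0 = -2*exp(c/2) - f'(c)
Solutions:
 f(c) = C1 - 4*exp(c/2)


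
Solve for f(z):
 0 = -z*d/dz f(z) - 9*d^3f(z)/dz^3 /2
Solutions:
 f(z) = C1 + Integral(C2*airyai(-6^(1/3)*z/3) + C3*airybi(-6^(1/3)*z/3), z)


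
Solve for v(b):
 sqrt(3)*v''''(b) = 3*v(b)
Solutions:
 v(b) = C1*exp(-3^(1/8)*b) + C2*exp(3^(1/8)*b) + C3*sin(3^(1/8)*b) + C4*cos(3^(1/8)*b)


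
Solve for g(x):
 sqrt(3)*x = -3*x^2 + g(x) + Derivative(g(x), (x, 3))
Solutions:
 g(x) = C3*exp(-x) + 3*x^2 + sqrt(3)*x + (C1*sin(sqrt(3)*x/2) + C2*cos(sqrt(3)*x/2))*exp(x/2)


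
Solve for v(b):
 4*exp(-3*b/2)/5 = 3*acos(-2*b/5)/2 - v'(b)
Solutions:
 v(b) = C1 + 3*b*acos(-2*b/5)/2 + 3*sqrt(25 - 4*b^2)/4 + 8*exp(-3*b/2)/15


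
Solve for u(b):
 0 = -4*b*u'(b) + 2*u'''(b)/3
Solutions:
 u(b) = C1 + Integral(C2*airyai(6^(1/3)*b) + C3*airybi(6^(1/3)*b), b)


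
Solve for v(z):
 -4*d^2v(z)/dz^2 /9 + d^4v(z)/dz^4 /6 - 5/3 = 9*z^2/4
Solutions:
 v(z) = C1 + C2*z + C3*exp(-2*sqrt(6)*z/3) + C4*exp(2*sqrt(6)*z/3) - 27*z^4/64 - 483*z^2/128


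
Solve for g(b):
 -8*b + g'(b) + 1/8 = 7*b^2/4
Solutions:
 g(b) = C1 + 7*b^3/12 + 4*b^2 - b/8


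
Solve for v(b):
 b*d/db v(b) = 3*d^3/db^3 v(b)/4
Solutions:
 v(b) = C1 + Integral(C2*airyai(6^(2/3)*b/3) + C3*airybi(6^(2/3)*b/3), b)


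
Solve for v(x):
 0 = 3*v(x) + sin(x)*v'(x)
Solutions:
 v(x) = C1*(cos(x) + 1)^(3/2)/(cos(x) - 1)^(3/2)


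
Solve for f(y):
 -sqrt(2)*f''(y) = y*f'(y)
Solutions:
 f(y) = C1 + C2*erf(2^(1/4)*y/2)


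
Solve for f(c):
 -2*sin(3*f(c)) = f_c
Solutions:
 f(c) = -acos((-C1 - exp(12*c))/(C1 - exp(12*c)))/3 + 2*pi/3
 f(c) = acos((-C1 - exp(12*c))/(C1 - exp(12*c)))/3


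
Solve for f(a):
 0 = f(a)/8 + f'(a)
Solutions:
 f(a) = C1*exp(-a/8)


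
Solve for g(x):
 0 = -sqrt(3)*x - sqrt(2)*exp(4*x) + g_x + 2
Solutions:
 g(x) = C1 + sqrt(3)*x^2/2 - 2*x + sqrt(2)*exp(4*x)/4


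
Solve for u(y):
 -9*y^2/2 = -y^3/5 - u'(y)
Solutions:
 u(y) = C1 - y^4/20 + 3*y^3/2


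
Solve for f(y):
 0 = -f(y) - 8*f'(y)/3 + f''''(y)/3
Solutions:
 f(y) = (C1/sqrt(exp(sqrt(2)*y*sqrt(-(4 + sqrt(17))^(1/3) + (4 + sqrt(17))^(-1/3) + 4*sqrt(2)/sqrt(-1/(4 + sqrt(17))^(1/3) + (4 + sqrt(17))^(1/3))))) + C2*sqrt(exp(sqrt(2)*y*sqrt(-(4 + sqrt(17))^(1/3) + (4 + sqrt(17))^(-1/3) + 4*sqrt(2)/sqrt(-1/(4 + sqrt(17))^(1/3) + (4 + sqrt(17))^(1/3))))))*exp(sqrt(2)*y*sqrt(-1/(4 + sqrt(17))^(1/3) + (4 + sqrt(17))^(1/3))/2) + (C3*sin(sqrt(2)*y*sqrt(-1/(4 + sqrt(17))^(1/3) + (4 + sqrt(17))^(1/3) + 4*sqrt(2)/sqrt(-1/(4 + sqrt(17))^(1/3) + (4 + sqrt(17))^(1/3)))/2) + C4*cos(sqrt(2)*y*sqrt(-1/(4 + sqrt(17))^(1/3) + (4 + sqrt(17))^(1/3) + 4*sqrt(2)/sqrt(-1/(4 + sqrt(17))^(1/3) + (4 + sqrt(17))^(1/3)))/2))*exp(-sqrt(2)*y*sqrt(-1/(4 + sqrt(17))^(1/3) + (4 + sqrt(17))^(1/3))/2)


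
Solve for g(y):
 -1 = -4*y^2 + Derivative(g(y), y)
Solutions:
 g(y) = C1 + 4*y^3/3 - y


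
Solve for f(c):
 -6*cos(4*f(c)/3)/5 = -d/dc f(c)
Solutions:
 -6*c/5 - 3*log(sin(4*f(c)/3) - 1)/8 + 3*log(sin(4*f(c)/3) + 1)/8 = C1


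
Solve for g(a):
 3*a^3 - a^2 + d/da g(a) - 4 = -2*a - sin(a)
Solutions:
 g(a) = C1 - 3*a^4/4 + a^3/3 - a^2 + 4*a + cos(a)


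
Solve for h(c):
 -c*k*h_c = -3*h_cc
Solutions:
 h(c) = Piecewise((-sqrt(6)*sqrt(pi)*C1*erf(sqrt(6)*c*sqrt(-k)/6)/(2*sqrt(-k)) - C2, (k > 0) | (k < 0)), (-C1*c - C2, True))


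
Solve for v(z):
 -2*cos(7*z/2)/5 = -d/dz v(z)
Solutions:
 v(z) = C1 + 4*sin(7*z/2)/35


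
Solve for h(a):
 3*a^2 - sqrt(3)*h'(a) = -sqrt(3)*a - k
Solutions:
 h(a) = C1 + sqrt(3)*a^3/3 + a^2/2 + sqrt(3)*a*k/3


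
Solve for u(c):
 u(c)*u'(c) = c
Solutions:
 u(c) = -sqrt(C1 + c^2)
 u(c) = sqrt(C1 + c^2)


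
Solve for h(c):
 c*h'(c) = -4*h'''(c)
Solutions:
 h(c) = C1 + Integral(C2*airyai(-2^(1/3)*c/2) + C3*airybi(-2^(1/3)*c/2), c)


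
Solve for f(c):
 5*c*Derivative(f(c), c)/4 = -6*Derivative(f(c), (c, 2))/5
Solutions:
 f(c) = C1 + C2*erf(5*sqrt(3)*c/12)


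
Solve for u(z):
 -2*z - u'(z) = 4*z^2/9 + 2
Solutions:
 u(z) = C1 - 4*z^3/27 - z^2 - 2*z


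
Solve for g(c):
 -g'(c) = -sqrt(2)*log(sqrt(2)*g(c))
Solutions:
 -sqrt(2)*Integral(1/(2*log(_y) + log(2)), (_y, g(c))) = C1 - c


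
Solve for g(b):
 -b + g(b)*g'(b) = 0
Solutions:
 g(b) = -sqrt(C1 + b^2)
 g(b) = sqrt(C1 + b^2)


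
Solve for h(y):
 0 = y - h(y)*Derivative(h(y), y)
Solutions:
 h(y) = -sqrt(C1 + y^2)
 h(y) = sqrt(C1 + y^2)


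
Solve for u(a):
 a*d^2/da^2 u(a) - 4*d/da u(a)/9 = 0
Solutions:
 u(a) = C1 + C2*a^(13/9)


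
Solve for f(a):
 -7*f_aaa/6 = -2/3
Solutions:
 f(a) = C1 + C2*a + C3*a^2 + 2*a^3/21


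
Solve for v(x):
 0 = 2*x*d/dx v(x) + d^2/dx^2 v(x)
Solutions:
 v(x) = C1 + C2*erf(x)


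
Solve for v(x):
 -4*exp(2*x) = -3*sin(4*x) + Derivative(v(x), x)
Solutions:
 v(x) = C1 - 2*exp(2*x) - 3*cos(4*x)/4


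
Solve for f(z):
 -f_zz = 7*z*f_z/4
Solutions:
 f(z) = C1 + C2*erf(sqrt(14)*z/4)


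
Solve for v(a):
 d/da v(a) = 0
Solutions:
 v(a) = C1


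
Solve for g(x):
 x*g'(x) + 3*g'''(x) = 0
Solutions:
 g(x) = C1 + Integral(C2*airyai(-3^(2/3)*x/3) + C3*airybi(-3^(2/3)*x/3), x)


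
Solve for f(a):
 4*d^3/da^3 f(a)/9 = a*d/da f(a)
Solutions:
 f(a) = C1 + Integral(C2*airyai(2^(1/3)*3^(2/3)*a/2) + C3*airybi(2^(1/3)*3^(2/3)*a/2), a)


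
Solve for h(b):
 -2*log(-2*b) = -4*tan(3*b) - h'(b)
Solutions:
 h(b) = C1 + 2*b*log(-b) - 2*b + 2*b*log(2) + 4*log(cos(3*b))/3


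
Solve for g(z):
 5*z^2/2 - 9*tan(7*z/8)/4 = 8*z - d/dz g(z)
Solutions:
 g(z) = C1 - 5*z^3/6 + 4*z^2 - 18*log(cos(7*z/8))/7


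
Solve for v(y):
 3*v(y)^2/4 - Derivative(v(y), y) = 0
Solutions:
 v(y) = -4/(C1 + 3*y)


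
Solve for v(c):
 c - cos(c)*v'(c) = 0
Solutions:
 v(c) = C1 + Integral(c/cos(c), c)


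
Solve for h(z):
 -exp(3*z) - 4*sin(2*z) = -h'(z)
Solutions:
 h(z) = C1 + exp(3*z)/3 - 2*cos(2*z)


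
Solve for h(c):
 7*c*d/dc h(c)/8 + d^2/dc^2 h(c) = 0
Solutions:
 h(c) = C1 + C2*erf(sqrt(7)*c/4)


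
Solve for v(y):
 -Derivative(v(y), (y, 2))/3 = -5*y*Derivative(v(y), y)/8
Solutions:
 v(y) = C1 + C2*erfi(sqrt(15)*y/4)


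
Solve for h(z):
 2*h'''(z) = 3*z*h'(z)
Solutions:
 h(z) = C1 + Integral(C2*airyai(2^(2/3)*3^(1/3)*z/2) + C3*airybi(2^(2/3)*3^(1/3)*z/2), z)


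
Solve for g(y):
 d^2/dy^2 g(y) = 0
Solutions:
 g(y) = C1 + C2*y


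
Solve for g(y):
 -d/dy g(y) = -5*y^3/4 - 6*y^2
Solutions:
 g(y) = C1 + 5*y^4/16 + 2*y^3


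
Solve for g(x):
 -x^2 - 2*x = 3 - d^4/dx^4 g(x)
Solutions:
 g(x) = C1 + C2*x + C3*x^2 + C4*x^3 + x^6/360 + x^5/60 + x^4/8


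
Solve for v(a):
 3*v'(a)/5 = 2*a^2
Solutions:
 v(a) = C1 + 10*a^3/9


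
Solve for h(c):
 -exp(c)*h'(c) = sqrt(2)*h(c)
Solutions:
 h(c) = C1*exp(sqrt(2)*exp(-c))


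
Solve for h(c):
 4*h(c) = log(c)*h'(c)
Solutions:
 h(c) = C1*exp(4*li(c))


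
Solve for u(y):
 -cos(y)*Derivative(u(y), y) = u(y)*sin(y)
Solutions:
 u(y) = C1*cos(y)


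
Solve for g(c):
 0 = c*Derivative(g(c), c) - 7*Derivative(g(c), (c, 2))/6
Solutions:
 g(c) = C1 + C2*erfi(sqrt(21)*c/7)


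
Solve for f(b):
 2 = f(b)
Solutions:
 f(b) = 2


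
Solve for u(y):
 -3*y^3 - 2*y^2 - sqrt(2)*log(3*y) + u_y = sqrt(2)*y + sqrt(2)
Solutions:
 u(y) = C1 + 3*y^4/4 + 2*y^3/3 + sqrt(2)*y^2/2 + sqrt(2)*y*log(y) + sqrt(2)*y*log(3)


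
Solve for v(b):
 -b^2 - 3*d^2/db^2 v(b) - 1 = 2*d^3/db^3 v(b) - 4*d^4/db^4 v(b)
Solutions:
 v(b) = C1 + C2*b + C3*exp(b*(1 - sqrt(13))/4) + C4*exp(b*(1 + sqrt(13))/4) - b^4/36 + 2*b^3/27 - 41*b^2/54


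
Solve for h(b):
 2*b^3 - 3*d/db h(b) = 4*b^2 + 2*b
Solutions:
 h(b) = C1 + b^4/6 - 4*b^3/9 - b^2/3


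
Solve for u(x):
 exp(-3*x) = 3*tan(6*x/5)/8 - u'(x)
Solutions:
 u(x) = C1 + 5*log(tan(6*x/5)^2 + 1)/32 + exp(-3*x)/3


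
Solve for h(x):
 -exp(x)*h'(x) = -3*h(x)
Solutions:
 h(x) = C1*exp(-3*exp(-x))


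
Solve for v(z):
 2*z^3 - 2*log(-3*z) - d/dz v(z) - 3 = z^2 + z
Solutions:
 v(z) = C1 + z^4/2 - z^3/3 - z^2/2 - 2*z*log(-z) + z*(-2*log(3) - 1)


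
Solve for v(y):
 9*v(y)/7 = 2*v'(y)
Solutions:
 v(y) = C1*exp(9*y/14)


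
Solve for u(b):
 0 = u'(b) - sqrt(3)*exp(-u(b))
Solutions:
 u(b) = log(C1 + sqrt(3)*b)


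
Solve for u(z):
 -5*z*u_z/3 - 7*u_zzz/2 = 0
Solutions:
 u(z) = C1 + Integral(C2*airyai(-10^(1/3)*21^(2/3)*z/21) + C3*airybi(-10^(1/3)*21^(2/3)*z/21), z)


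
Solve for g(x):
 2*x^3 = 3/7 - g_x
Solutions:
 g(x) = C1 - x^4/2 + 3*x/7


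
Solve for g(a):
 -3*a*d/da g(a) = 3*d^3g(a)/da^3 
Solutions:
 g(a) = C1 + Integral(C2*airyai(-a) + C3*airybi(-a), a)


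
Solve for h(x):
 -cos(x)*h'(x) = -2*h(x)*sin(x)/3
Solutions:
 h(x) = C1/cos(x)^(2/3)


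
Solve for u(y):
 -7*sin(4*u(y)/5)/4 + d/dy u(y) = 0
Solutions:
 -7*y/4 + 5*log(cos(4*u(y)/5) - 1)/8 - 5*log(cos(4*u(y)/5) + 1)/8 = C1


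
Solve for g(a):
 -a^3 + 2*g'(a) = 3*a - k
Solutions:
 g(a) = C1 + a^4/8 + 3*a^2/4 - a*k/2


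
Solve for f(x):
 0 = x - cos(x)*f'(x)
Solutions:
 f(x) = C1 + Integral(x/cos(x), x)


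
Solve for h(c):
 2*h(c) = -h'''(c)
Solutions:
 h(c) = C3*exp(-2^(1/3)*c) + (C1*sin(2^(1/3)*sqrt(3)*c/2) + C2*cos(2^(1/3)*sqrt(3)*c/2))*exp(2^(1/3)*c/2)


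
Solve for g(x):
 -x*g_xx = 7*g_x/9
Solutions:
 g(x) = C1 + C2*x^(2/9)


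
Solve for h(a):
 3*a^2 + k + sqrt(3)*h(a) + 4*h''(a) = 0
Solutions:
 h(a) = C1*sin(3^(1/4)*a/2) + C2*cos(3^(1/4)*a/2) - sqrt(3)*a^2 - sqrt(3)*k/3 + 8


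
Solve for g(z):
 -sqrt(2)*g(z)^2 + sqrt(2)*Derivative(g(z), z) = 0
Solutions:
 g(z) = -1/(C1 + z)


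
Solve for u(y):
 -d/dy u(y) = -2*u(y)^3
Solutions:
 u(y) = -sqrt(2)*sqrt(-1/(C1 + 2*y))/2
 u(y) = sqrt(2)*sqrt(-1/(C1 + 2*y))/2


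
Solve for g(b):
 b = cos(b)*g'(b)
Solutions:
 g(b) = C1 + Integral(b/cos(b), b)


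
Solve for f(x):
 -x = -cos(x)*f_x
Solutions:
 f(x) = C1 + Integral(x/cos(x), x)


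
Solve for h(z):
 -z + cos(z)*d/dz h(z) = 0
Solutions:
 h(z) = C1 + Integral(z/cos(z), z)


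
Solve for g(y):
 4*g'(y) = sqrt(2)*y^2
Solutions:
 g(y) = C1 + sqrt(2)*y^3/12


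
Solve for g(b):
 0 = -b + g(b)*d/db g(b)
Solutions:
 g(b) = -sqrt(C1 + b^2)
 g(b) = sqrt(C1 + b^2)


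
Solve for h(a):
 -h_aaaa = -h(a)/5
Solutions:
 h(a) = C1*exp(-5^(3/4)*a/5) + C2*exp(5^(3/4)*a/5) + C3*sin(5^(3/4)*a/5) + C4*cos(5^(3/4)*a/5)


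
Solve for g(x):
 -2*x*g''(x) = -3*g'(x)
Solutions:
 g(x) = C1 + C2*x^(5/2)


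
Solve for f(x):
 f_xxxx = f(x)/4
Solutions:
 f(x) = C1*exp(-sqrt(2)*x/2) + C2*exp(sqrt(2)*x/2) + C3*sin(sqrt(2)*x/2) + C4*cos(sqrt(2)*x/2)


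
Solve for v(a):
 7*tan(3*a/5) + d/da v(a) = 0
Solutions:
 v(a) = C1 + 35*log(cos(3*a/5))/3


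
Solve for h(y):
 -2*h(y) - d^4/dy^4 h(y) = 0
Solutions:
 h(y) = (C1*sin(2^(3/4)*y/2) + C2*cos(2^(3/4)*y/2))*exp(-2^(3/4)*y/2) + (C3*sin(2^(3/4)*y/2) + C4*cos(2^(3/4)*y/2))*exp(2^(3/4)*y/2)


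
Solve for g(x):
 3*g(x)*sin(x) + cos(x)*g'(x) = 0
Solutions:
 g(x) = C1*cos(x)^3


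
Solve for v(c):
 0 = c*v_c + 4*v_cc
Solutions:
 v(c) = C1 + C2*erf(sqrt(2)*c/4)


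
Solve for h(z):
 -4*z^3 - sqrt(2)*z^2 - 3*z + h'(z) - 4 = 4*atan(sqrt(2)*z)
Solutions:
 h(z) = C1 + z^4 + sqrt(2)*z^3/3 + 3*z^2/2 + 4*z*atan(sqrt(2)*z) + 4*z - sqrt(2)*log(2*z^2 + 1)


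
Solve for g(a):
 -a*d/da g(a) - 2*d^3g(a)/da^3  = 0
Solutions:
 g(a) = C1 + Integral(C2*airyai(-2^(2/3)*a/2) + C3*airybi(-2^(2/3)*a/2), a)


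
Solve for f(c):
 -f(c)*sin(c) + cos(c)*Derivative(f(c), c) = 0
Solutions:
 f(c) = C1/cos(c)


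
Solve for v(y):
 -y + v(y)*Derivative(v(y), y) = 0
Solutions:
 v(y) = -sqrt(C1 + y^2)
 v(y) = sqrt(C1 + y^2)


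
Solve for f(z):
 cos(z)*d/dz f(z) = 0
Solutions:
 f(z) = C1


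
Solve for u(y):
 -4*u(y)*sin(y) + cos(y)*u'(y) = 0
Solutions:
 u(y) = C1/cos(y)^4


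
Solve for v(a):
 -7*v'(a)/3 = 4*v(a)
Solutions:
 v(a) = C1*exp(-12*a/7)


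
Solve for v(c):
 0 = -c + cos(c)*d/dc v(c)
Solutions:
 v(c) = C1 + Integral(c/cos(c), c)


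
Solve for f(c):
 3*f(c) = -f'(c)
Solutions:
 f(c) = C1*exp(-3*c)


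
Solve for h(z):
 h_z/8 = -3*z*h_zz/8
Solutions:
 h(z) = C1 + C2*z^(2/3)


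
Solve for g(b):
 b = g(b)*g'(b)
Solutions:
 g(b) = -sqrt(C1 + b^2)
 g(b) = sqrt(C1 + b^2)


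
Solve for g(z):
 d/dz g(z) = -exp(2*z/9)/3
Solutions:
 g(z) = C1 - 3*exp(2*z/9)/2


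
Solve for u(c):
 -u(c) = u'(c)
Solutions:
 u(c) = C1*exp(-c)


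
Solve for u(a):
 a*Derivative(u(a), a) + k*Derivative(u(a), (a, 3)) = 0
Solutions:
 u(a) = C1 + Integral(C2*airyai(a*(-1/k)^(1/3)) + C3*airybi(a*(-1/k)^(1/3)), a)


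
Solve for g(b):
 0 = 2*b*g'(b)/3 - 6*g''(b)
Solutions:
 g(b) = C1 + C2*erfi(sqrt(2)*b/6)


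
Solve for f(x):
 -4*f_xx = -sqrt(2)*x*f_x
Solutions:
 f(x) = C1 + C2*erfi(2^(3/4)*x/4)


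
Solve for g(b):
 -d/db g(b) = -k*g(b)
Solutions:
 g(b) = C1*exp(b*k)


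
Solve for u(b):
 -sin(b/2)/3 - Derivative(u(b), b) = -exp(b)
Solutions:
 u(b) = C1 + exp(b) + 2*cos(b/2)/3


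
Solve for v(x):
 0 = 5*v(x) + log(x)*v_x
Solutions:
 v(x) = C1*exp(-5*li(x))


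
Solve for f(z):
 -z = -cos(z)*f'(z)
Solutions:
 f(z) = C1 + Integral(z/cos(z), z)


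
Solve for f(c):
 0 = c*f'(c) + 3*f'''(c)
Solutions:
 f(c) = C1 + Integral(C2*airyai(-3^(2/3)*c/3) + C3*airybi(-3^(2/3)*c/3), c)


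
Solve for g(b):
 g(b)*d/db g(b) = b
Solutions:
 g(b) = -sqrt(C1 + b^2)
 g(b) = sqrt(C1 + b^2)


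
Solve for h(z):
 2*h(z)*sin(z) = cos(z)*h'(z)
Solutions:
 h(z) = C1/cos(z)^2


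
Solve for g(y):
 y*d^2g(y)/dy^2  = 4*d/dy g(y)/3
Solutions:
 g(y) = C1 + C2*y^(7/3)


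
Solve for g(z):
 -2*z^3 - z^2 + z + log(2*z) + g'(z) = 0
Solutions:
 g(z) = C1 + z^4/2 + z^3/3 - z^2/2 - z*log(z) - z*log(2) + z


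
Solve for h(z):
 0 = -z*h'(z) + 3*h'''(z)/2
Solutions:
 h(z) = C1 + Integral(C2*airyai(2^(1/3)*3^(2/3)*z/3) + C3*airybi(2^(1/3)*3^(2/3)*z/3), z)


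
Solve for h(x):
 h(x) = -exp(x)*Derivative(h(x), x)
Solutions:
 h(x) = C1*exp(exp(-x))


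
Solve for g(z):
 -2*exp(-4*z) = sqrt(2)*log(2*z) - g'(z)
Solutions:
 g(z) = C1 + sqrt(2)*z*log(z) + sqrt(2)*z*(-1 + log(2)) - exp(-4*z)/2


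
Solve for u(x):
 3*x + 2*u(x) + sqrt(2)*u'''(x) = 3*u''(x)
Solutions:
 u(x) = C1*exp(-sqrt(2)*x/2) + C2*exp(sqrt(2)*x) - 3*x/2


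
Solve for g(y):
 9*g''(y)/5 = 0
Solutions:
 g(y) = C1 + C2*y


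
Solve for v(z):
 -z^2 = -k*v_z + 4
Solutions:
 v(z) = C1 + z^3/(3*k) + 4*z/k


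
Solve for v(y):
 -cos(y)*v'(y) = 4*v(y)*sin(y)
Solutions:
 v(y) = C1*cos(y)^4


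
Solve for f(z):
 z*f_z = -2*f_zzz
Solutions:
 f(z) = C1 + Integral(C2*airyai(-2^(2/3)*z/2) + C3*airybi(-2^(2/3)*z/2), z)


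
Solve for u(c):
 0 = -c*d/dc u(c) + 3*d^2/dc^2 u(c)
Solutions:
 u(c) = C1 + C2*erfi(sqrt(6)*c/6)


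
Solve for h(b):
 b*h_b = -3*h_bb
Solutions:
 h(b) = C1 + C2*erf(sqrt(6)*b/6)


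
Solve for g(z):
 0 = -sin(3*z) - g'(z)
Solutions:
 g(z) = C1 + cos(3*z)/3


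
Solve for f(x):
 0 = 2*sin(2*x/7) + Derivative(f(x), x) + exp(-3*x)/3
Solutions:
 f(x) = C1 + 7*cos(2*x/7) + exp(-3*x)/9


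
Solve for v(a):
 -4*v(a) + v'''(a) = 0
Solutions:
 v(a) = C3*exp(2^(2/3)*a) + (C1*sin(2^(2/3)*sqrt(3)*a/2) + C2*cos(2^(2/3)*sqrt(3)*a/2))*exp(-2^(2/3)*a/2)


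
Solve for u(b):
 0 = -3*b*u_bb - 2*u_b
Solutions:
 u(b) = C1 + C2*b^(1/3)


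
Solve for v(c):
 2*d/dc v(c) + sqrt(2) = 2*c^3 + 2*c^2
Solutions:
 v(c) = C1 + c^4/4 + c^3/3 - sqrt(2)*c/2


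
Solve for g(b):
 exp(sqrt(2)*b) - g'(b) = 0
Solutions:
 g(b) = C1 + sqrt(2)*exp(sqrt(2)*b)/2


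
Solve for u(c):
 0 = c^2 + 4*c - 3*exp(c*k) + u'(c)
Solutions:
 u(c) = C1 - c^3/3 - 2*c^2 + 3*exp(c*k)/k


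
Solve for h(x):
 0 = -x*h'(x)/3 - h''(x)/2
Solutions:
 h(x) = C1 + C2*erf(sqrt(3)*x/3)


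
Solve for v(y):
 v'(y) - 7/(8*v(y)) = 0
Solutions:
 v(y) = -sqrt(C1 + 7*y)/2
 v(y) = sqrt(C1 + 7*y)/2


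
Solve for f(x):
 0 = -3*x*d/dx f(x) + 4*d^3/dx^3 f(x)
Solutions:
 f(x) = C1 + Integral(C2*airyai(6^(1/3)*x/2) + C3*airybi(6^(1/3)*x/2), x)


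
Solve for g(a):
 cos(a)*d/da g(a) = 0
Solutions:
 g(a) = C1


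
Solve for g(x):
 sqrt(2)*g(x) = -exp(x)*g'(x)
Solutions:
 g(x) = C1*exp(sqrt(2)*exp(-x))


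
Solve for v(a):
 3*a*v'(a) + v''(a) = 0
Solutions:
 v(a) = C1 + C2*erf(sqrt(6)*a/2)


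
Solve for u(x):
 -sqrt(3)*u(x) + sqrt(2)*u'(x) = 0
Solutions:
 u(x) = C1*exp(sqrt(6)*x/2)


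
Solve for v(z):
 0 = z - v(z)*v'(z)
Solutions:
 v(z) = -sqrt(C1 + z^2)
 v(z) = sqrt(C1 + z^2)


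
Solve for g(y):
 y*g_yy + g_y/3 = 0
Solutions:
 g(y) = C1 + C2*y^(2/3)


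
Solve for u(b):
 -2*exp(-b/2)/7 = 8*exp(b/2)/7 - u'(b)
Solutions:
 u(b) = C1 + 16*exp(b/2)/7 - 4*exp(-b/2)/7


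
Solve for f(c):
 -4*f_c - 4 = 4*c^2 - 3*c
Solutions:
 f(c) = C1 - c^3/3 + 3*c^2/8 - c


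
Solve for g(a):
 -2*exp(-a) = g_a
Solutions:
 g(a) = C1 + 2*exp(-a)


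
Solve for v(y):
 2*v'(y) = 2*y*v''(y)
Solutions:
 v(y) = C1 + C2*y^2


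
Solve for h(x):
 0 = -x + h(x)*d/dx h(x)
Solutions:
 h(x) = -sqrt(C1 + x^2)
 h(x) = sqrt(C1 + x^2)


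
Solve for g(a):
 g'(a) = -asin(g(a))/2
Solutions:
 Integral(1/asin(_y), (_y, g(a))) = C1 - a/2


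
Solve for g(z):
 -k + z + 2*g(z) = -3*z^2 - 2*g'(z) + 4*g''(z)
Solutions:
 g(z) = C1*exp(-z/2) + C2*exp(z) + k/2 - 3*z^2/2 + 5*z/2 - 17/2


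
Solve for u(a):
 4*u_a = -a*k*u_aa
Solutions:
 u(a) = C1 + a^(((re(k) - 4)*re(k) + im(k)^2)/(re(k)^2 + im(k)^2))*(C2*sin(4*log(a)*Abs(im(k))/(re(k)^2 + im(k)^2)) + C3*cos(4*log(a)*im(k)/(re(k)^2 + im(k)^2)))


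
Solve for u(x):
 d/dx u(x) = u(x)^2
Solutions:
 u(x) = -1/(C1 + x)


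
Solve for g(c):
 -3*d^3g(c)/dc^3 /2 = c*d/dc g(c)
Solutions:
 g(c) = C1 + Integral(C2*airyai(-2^(1/3)*3^(2/3)*c/3) + C3*airybi(-2^(1/3)*3^(2/3)*c/3), c)


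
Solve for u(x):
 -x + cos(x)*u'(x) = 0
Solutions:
 u(x) = C1 + Integral(x/cos(x), x)


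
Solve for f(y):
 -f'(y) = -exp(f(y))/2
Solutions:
 f(y) = log(-1/(C1 + y)) + log(2)


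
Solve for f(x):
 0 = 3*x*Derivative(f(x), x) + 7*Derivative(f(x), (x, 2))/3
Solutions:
 f(x) = C1 + C2*erf(3*sqrt(14)*x/14)


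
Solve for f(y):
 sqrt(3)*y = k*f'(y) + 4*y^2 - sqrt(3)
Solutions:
 f(y) = C1 - 4*y^3/(3*k) + sqrt(3)*y^2/(2*k) + sqrt(3)*y/k


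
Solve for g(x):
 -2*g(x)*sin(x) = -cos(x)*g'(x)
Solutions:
 g(x) = C1/cos(x)^2


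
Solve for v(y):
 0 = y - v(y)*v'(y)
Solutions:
 v(y) = -sqrt(C1 + y^2)
 v(y) = sqrt(C1 + y^2)


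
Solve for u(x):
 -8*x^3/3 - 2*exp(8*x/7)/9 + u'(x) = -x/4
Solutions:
 u(x) = C1 + 2*x^4/3 - x^2/8 + 7*exp(8*x/7)/36


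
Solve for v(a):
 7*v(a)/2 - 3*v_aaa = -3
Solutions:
 v(a) = C3*exp(6^(2/3)*7^(1/3)*a/6) + (C1*sin(2^(2/3)*3^(1/6)*7^(1/3)*a/4) + C2*cos(2^(2/3)*3^(1/6)*7^(1/3)*a/4))*exp(-6^(2/3)*7^(1/3)*a/12) - 6/7


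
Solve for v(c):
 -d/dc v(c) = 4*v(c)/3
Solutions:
 v(c) = C1*exp(-4*c/3)


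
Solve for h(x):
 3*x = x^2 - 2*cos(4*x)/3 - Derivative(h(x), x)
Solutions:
 h(x) = C1 + x^3/3 - 3*x^2/2 - sin(4*x)/6


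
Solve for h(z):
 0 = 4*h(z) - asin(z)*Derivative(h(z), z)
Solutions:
 h(z) = C1*exp(4*Integral(1/asin(z), z))


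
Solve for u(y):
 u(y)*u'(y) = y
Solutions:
 u(y) = -sqrt(C1 + y^2)
 u(y) = sqrt(C1 + y^2)


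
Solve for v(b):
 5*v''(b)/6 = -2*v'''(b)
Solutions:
 v(b) = C1 + C2*b + C3*exp(-5*b/12)


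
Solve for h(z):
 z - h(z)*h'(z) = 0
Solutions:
 h(z) = -sqrt(C1 + z^2)
 h(z) = sqrt(C1 + z^2)


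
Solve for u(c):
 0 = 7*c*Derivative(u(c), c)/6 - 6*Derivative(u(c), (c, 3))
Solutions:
 u(c) = C1 + Integral(C2*airyai(42^(1/3)*c/6) + C3*airybi(42^(1/3)*c/6), c)


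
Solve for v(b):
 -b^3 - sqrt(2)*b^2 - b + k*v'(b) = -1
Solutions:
 v(b) = C1 + b^4/(4*k) + sqrt(2)*b^3/(3*k) + b^2/(2*k) - b/k


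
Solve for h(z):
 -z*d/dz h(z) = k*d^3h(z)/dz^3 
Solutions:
 h(z) = C1 + Integral(C2*airyai(z*(-1/k)^(1/3)) + C3*airybi(z*(-1/k)^(1/3)), z)


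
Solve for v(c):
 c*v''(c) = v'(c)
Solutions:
 v(c) = C1 + C2*c^2


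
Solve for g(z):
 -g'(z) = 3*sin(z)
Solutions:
 g(z) = C1 + 3*cos(z)


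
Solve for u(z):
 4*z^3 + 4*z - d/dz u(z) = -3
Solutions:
 u(z) = C1 + z^4 + 2*z^2 + 3*z


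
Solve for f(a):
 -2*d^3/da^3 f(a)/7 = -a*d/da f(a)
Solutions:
 f(a) = C1 + Integral(C2*airyai(2^(2/3)*7^(1/3)*a/2) + C3*airybi(2^(2/3)*7^(1/3)*a/2), a)


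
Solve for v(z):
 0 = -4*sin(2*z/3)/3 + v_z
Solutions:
 v(z) = C1 - 2*cos(2*z/3)


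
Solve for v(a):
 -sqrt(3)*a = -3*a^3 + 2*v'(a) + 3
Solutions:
 v(a) = C1 + 3*a^4/8 - sqrt(3)*a^2/4 - 3*a/2


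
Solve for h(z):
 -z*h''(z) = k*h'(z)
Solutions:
 h(z) = C1 + z^(1 - re(k))*(C2*sin(log(z)*Abs(im(k))) + C3*cos(log(z)*im(k)))


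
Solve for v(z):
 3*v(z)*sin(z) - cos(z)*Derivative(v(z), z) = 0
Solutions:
 v(z) = C1/cos(z)^3


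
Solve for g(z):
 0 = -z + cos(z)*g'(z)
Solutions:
 g(z) = C1 + Integral(z/cos(z), z)


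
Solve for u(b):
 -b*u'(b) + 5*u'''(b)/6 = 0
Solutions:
 u(b) = C1 + Integral(C2*airyai(5^(2/3)*6^(1/3)*b/5) + C3*airybi(5^(2/3)*6^(1/3)*b/5), b)


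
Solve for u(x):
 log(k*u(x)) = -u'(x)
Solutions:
 li(k*u(x))/k = C1 - x


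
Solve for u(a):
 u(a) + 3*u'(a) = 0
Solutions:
 u(a) = C1*exp(-a/3)


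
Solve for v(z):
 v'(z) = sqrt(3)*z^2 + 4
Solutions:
 v(z) = C1 + sqrt(3)*z^3/3 + 4*z


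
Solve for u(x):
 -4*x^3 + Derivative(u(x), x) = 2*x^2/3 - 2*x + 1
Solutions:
 u(x) = C1 + x^4 + 2*x^3/9 - x^2 + x


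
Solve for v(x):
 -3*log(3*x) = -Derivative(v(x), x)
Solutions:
 v(x) = C1 + 3*x*log(x) - 3*x + x*log(27)


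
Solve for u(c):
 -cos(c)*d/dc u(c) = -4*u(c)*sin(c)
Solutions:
 u(c) = C1/cos(c)^4


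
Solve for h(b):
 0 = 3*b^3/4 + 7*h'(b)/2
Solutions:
 h(b) = C1 - 3*b^4/56


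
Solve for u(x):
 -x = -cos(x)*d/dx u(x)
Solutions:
 u(x) = C1 + Integral(x/cos(x), x)


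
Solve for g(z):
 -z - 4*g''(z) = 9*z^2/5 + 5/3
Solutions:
 g(z) = C1 + C2*z - 3*z^4/80 - z^3/24 - 5*z^2/24


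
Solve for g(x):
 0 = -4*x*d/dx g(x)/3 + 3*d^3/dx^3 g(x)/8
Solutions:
 g(x) = C1 + Integral(C2*airyai(2*2^(2/3)*3^(1/3)*x/3) + C3*airybi(2*2^(2/3)*3^(1/3)*x/3), x)


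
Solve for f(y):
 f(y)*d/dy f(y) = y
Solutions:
 f(y) = -sqrt(C1 + y^2)
 f(y) = sqrt(C1 + y^2)


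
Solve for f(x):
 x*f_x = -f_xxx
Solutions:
 f(x) = C1 + Integral(C2*airyai(-x) + C3*airybi(-x), x)


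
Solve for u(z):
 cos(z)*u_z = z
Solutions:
 u(z) = C1 + Integral(z/cos(z), z)


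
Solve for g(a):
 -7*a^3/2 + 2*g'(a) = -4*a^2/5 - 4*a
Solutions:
 g(a) = C1 + 7*a^4/16 - 2*a^3/15 - a^2


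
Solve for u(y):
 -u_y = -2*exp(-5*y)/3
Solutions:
 u(y) = C1 - 2*exp(-5*y)/15


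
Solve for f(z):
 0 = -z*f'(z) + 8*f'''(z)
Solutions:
 f(z) = C1 + Integral(C2*airyai(z/2) + C3*airybi(z/2), z)


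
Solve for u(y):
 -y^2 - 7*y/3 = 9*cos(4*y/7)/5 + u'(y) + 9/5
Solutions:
 u(y) = C1 - y^3/3 - 7*y^2/6 - 9*y/5 - 63*sin(4*y/7)/20


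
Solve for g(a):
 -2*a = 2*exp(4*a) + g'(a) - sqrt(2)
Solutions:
 g(a) = C1 - a^2 + sqrt(2)*a - exp(4*a)/2


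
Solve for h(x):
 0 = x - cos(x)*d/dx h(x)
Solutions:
 h(x) = C1 + Integral(x/cos(x), x)


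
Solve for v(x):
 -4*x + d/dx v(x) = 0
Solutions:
 v(x) = C1 + 2*x^2


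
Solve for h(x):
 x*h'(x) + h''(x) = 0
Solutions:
 h(x) = C1 + C2*erf(sqrt(2)*x/2)


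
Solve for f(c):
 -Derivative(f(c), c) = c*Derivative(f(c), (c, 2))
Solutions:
 f(c) = C1 + C2*log(c)


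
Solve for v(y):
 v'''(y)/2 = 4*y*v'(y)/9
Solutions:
 v(y) = C1 + Integral(C2*airyai(2*3^(1/3)*y/3) + C3*airybi(2*3^(1/3)*y/3), y)


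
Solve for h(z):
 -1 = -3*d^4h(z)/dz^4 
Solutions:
 h(z) = C1 + C2*z + C3*z^2 + C4*z^3 + z^4/72


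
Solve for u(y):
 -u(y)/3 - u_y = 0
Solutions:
 u(y) = C1*exp(-y/3)


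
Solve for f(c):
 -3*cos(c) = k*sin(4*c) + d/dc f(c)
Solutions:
 f(c) = C1 + k*cos(4*c)/4 - 3*sin(c)


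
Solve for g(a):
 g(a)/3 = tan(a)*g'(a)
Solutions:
 g(a) = C1*sin(a)^(1/3)


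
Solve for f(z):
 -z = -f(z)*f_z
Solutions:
 f(z) = -sqrt(C1 + z^2)
 f(z) = sqrt(C1 + z^2)


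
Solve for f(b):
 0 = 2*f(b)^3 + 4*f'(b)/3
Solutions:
 f(b) = -sqrt(-1/(C1 - 3*b))
 f(b) = sqrt(-1/(C1 - 3*b))


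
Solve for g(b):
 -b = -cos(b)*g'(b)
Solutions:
 g(b) = C1 + Integral(b/cos(b), b)


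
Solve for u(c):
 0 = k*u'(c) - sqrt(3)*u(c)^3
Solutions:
 u(c) = -sqrt(2)*sqrt(-k/(C1*k + sqrt(3)*c))/2
 u(c) = sqrt(2)*sqrt(-k/(C1*k + sqrt(3)*c))/2


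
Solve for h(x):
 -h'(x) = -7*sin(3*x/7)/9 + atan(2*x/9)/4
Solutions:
 h(x) = C1 - x*atan(2*x/9)/4 + 9*log(4*x^2 + 81)/16 - 49*cos(3*x/7)/27


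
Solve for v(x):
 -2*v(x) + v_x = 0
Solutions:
 v(x) = C1*exp(2*x)


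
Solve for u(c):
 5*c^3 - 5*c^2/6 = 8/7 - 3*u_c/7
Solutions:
 u(c) = C1 - 35*c^4/12 + 35*c^3/54 + 8*c/3


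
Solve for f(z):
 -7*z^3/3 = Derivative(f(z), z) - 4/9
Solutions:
 f(z) = C1 - 7*z^4/12 + 4*z/9


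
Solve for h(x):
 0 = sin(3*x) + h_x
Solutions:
 h(x) = C1 + cos(3*x)/3


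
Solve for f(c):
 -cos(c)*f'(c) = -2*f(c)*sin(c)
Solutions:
 f(c) = C1/cos(c)^2


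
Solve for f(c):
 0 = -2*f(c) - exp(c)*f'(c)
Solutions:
 f(c) = C1*exp(2*exp(-c))


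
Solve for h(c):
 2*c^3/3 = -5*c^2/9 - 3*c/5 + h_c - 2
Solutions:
 h(c) = C1 + c^4/6 + 5*c^3/27 + 3*c^2/10 + 2*c


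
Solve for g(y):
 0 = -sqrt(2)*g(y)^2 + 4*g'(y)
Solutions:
 g(y) = -4/(C1 + sqrt(2)*y)


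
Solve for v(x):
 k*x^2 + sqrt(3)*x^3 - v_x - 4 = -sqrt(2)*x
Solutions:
 v(x) = C1 + k*x^3/3 + sqrt(3)*x^4/4 + sqrt(2)*x^2/2 - 4*x


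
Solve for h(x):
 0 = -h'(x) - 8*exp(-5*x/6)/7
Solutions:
 h(x) = C1 + 48*exp(-5*x/6)/35


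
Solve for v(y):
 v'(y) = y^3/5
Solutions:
 v(y) = C1 + y^4/20


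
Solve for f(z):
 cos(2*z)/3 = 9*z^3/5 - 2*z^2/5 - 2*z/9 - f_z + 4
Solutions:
 f(z) = C1 + 9*z^4/20 - 2*z^3/15 - z^2/9 + 4*z - sin(2*z)/6


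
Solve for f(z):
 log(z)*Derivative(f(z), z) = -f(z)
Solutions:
 f(z) = C1*exp(-li(z))


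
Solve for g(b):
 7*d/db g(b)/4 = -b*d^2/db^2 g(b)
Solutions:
 g(b) = C1 + C2/b^(3/4)


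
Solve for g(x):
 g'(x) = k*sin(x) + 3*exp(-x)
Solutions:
 g(x) = C1 - k*cos(x) - 3*exp(-x)


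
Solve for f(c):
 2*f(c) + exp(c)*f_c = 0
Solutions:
 f(c) = C1*exp(2*exp(-c))


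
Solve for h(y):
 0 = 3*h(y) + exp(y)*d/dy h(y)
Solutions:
 h(y) = C1*exp(3*exp(-y))


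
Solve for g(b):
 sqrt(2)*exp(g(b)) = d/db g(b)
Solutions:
 g(b) = log(-1/(C1 + sqrt(2)*b))


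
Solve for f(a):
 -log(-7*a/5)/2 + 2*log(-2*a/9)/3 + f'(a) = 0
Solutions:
 f(a) = C1 - a*log(-a)/6 + a*(-log(10) + 1/6 + log(6)/3 + log(3) + log(35)/2)


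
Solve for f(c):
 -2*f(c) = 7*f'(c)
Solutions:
 f(c) = C1*exp(-2*c/7)


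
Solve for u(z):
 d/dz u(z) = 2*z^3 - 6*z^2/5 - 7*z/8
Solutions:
 u(z) = C1 + z^4/2 - 2*z^3/5 - 7*z^2/16


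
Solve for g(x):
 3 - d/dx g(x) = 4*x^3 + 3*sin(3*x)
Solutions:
 g(x) = C1 - x^4 + 3*x + cos(3*x)


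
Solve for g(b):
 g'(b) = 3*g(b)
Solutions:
 g(b) = C1*exp(3*b)


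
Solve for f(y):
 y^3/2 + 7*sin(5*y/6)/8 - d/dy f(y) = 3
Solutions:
 f(y) = C1 + y^4/8 - 3*y - 21*cos(5*y/6)/20


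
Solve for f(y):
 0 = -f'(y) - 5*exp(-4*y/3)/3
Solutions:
 f(y) = C1 + 5*exp(-4*y/3)/4


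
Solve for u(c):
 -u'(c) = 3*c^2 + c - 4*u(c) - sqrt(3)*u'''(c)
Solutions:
 u(c) = C1*exp(c*(3^(1/3)/(sqrt(324 - sqrt(3)) + 18)^(1/3) + 3^(1/6)*(sqrt(324 - sqrt(3)) + 18)^(1/3))/6)*sin(c*(-3^(2/3)*(sqrt(324 - sqrt(3)) + 18)^(1/3) + 3^(5/6)/(sqrt(324 - sqrt(3)) + 18)^(1/3))/6) + C2*exp(c*(3^(1/3)/(sqrt(324 - sqrt(3)) + 18)^(1/3) + 3^(1/6)*(sqrt(324 - sqrt(3)) + 18)^(1/3))/6)*cos(c*(-3^(2/3)*(sqrt(324 - sqrt(3)) + 18)^(1/3) + 3^(5/6)/(sqrt(324 - sqrt(3)) + 18)^(1/3))/6) + C3*exp(-c*(3^(1/3)/(sqrt(324 - sqrt(3)) + 18)^(1/3) + 3^(1/6)*(sqrt(324 - sqrt(3)) + 18)^(1/3))/3) + 3*c^2/4 + 5*c/8 + 5/32


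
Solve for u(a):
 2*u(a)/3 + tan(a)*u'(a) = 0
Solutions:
 u(a) = C1/sin(a)^(2/3)


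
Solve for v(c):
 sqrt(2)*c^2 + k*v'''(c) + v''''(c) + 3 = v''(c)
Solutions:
 v(c) = C1 + C2*c + C3*exp(c*(-k + sqrt(k^2 + 4))/2) + C4*exp(-c*(k + sqrt(k^2 + 4))/2) + sqrt(2)*c^4/12 + sqrt(2)*c^3*k/3 + c^2*(sqrt(2)*k^2 + sqrt(2) + 3/2)


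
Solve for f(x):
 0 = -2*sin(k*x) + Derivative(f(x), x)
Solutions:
 f(x) = C1 - 2*cos(k*x)/k


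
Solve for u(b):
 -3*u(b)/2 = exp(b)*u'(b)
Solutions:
 u(b) = C1*exp(3*exp(-b)/2)


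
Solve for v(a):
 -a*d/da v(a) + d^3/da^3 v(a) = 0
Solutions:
 v(a) = C1 + Integral(C2*airyai(a) + C3*airybi(a), a)


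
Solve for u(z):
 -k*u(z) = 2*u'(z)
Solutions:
 u(z) = C1*exp(-k*z/2)


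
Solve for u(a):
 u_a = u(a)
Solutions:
 u(a) = C1*exp(a)


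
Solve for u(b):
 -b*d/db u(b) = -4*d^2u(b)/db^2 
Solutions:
 u(b) = C1 + C2*erfi(sqrt(2)*b/4)


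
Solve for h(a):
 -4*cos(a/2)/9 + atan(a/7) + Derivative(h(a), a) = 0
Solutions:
 h(a) = C1 - a*atan(a/7) + 7*log(a^2 + 49)/2 + 8*sin(a/2)/9


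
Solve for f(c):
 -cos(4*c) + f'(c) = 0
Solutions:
 f(c) = C1 + sin(4*c)/4


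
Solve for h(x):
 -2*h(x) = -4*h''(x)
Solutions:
 h(x) = C1*exp(-sqrt(2)*x/2) + C2*exp(sqrt(2)*x/2)


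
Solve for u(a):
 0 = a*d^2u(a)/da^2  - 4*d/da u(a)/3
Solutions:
 u(a) = C1 + C2*a^(7/3)


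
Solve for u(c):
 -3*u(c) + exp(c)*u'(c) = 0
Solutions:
 u(c) = C1*exp(-3*exp(-c))


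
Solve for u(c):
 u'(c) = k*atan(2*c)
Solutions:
 u(c) = C1 + k*(c*atan(2*c) - log(4*c^2 + 1)/4)
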